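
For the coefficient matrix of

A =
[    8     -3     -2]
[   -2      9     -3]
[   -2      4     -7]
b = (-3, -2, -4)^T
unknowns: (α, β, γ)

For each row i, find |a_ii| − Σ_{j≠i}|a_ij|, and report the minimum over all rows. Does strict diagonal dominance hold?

1

row 1: |8| − (3+2) = 3
row 2: |9| − (2+3) = 4
row 3: |-7| − (2+4) = 1
minimum over rows = 1 → strictly diagonally dominant (convergence guaranteed)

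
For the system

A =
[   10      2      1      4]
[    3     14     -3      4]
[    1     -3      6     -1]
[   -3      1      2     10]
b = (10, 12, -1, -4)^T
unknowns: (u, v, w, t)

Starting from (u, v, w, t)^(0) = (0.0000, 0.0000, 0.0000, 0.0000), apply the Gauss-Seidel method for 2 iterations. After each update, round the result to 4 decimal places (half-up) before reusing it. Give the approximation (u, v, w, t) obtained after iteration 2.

Iteration 1:
  u = (10 - (2)·0.0000 - (1)·0.0000 - (4)·0.0000) / (10) = 1.0000
  v = (12 - (3)·1.0000 - (-3)·0.0000 - (4)·0.0000) / (14) = 0.6429
  w = (-1 - (1)·1.0000 - (-3)·0.6429 - (-1)·0.0000) / (6) = -0.0119
  t = (-4 - (-3)·1.0000 - (1)·0.6429 - (2)·-0.0119) / (10) = -0.1619
Iteration 2:
  u = (10 - (2)·0.6429 - (1)·-0.0119 - (4)·-0.1619) / (10) = 0.9374
  v = (12 - (3)·0.9374 - (-3)·-0.0119 - (4)·-0.1619) / (14) = 0.7000
  w = (-1 - (1)·0.9374 - (-3)·0.7000 - (-1)·-0.1619) / (6) = 0.0001
  t = (-4 - (-3)·0.9374 - (1)·0.7000 - (2)·0.0001) / (10) = -0.1888

(0.9374, 0.7000, 0.0001, -0.1888)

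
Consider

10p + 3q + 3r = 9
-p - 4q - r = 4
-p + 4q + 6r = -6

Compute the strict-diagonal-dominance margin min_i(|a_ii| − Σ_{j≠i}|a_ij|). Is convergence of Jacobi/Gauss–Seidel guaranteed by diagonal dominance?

1

row 1: |10| − (3+3) = 4
row 2: |-4| − (1+1) = 2
row 3: |6| − (1+4) = 1
minimum over rows = 1 → strictly diagonally dominant (convergence guaranteed)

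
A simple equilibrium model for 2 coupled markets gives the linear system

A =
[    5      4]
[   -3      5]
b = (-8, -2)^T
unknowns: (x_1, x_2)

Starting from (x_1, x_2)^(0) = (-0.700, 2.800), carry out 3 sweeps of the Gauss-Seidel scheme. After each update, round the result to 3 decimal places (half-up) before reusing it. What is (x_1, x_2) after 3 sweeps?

Iteration 1:
  x_1 = (-8 - (4)·2.800) / (5) = -3.840
  x_2 = (-2 - (-3)·-3.840) / (5) = -2.704
Iteration 2:
  x_1 = (-8 - (4)·-2.704) / (5) = 0.563
  x_2 = (-2 - (-3)·0.563) / (5) = -0.062
Iteration 3:
  x_1 = (-8 - (4)·-0.062) / (5) = -1.550
  x_2 = (-2 - (-3)·-1.550) / (5) = -1.330

(-1.550, -1.330)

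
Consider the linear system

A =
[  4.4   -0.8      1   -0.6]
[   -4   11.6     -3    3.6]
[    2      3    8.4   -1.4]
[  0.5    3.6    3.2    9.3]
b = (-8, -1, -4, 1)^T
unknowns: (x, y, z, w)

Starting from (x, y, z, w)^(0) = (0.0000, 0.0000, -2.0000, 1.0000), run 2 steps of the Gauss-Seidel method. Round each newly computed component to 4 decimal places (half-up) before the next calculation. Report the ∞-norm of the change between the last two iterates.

Iteration 1:
  x = (-8 - (-0.8)·0.0000 - (1)·-2.0000 - (-0.6)·1.0000) / (4.4) = -1.2273
  y = (-1 - (-4)·-1.2273 - (-3)·-2.0000 - (3.6)·1.0000) / (11.6) = -1.3370
  z = (-4 - (2)·-1.2273 - (3)·-1.3370 - (-1.4)·1.0000) / (8.4) = 0.4602
  w = (1 - (0.5)·-1.2273 - (3.6)·-1.3370 - (3.2)·0.4602) / (9.3) = 0.5327
Iteration 2:
  x = (-8 - (-0.8)·-1.3370 - (1)·0.4602 - (-0.6)·0.5327) / (4.4) = -2.0932
  y = (-1 - (-4)·-2.0932 - (-3)·0.4602 - (3.6)·0.5327) / (11.6) = -0.8543
  z = (-4 - (2)·-2.0932 - (3)·-0.8543 - (-1.4)·0.5327) / (8.4) = 0.4161
  w = (1 - (0.5)·-2.0932 - (3.6)·-0.8543 - (3.2)·0.4161) / (9.3) = 0.4076
Change: (-0.8659, 0.4827, -0.0441, -0.1251) → max |·| = 0.8659

0.8659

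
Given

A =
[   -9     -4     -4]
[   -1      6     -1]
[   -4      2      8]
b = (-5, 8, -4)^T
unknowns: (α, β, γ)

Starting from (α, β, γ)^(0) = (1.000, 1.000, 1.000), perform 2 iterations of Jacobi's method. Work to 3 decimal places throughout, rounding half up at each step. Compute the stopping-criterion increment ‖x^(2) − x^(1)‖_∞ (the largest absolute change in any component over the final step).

0.833

Iteration 1:
  α = (-5 - (-4)·1.000 - (-4)·1.000) / (-9) = -0.333
  β = (8 - (-1)·1.000 - (-1)·1.000) / (6) = 1.667
  γ = (-4 - (-4)·1.000 - (2)·1.000) / (8) = -0.250
Iteration 2:
  α = (-5 - (-4)·1.667 - (-4)·-0.250) / (-9) = -0.074
  β = (8 - (-1)·-0.333 - (-1)·-0.250) / (6) = 1.236
  γ = (-4 - (-4)·-0.333 - (2)·1.667) / (8) = -1.083
Change: (0.259, -0.431, -0.833) → max |·| = 0.833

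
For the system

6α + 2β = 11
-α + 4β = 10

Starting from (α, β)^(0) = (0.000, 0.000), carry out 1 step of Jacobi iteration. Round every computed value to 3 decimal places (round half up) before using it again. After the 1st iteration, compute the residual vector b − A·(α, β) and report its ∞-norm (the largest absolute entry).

4.998

Iteration 1:
  α = (11 - (2)·0.000) / (6) = 1.833
  β = (10 - (-1)·0.000) / (4) = 2.500
Residual b − A·x = (-4.998, 1.833); ∞-norm = 4.998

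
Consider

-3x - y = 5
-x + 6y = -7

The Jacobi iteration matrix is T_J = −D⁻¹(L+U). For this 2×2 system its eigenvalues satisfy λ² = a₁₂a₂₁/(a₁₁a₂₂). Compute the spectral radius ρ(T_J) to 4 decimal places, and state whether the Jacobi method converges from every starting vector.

0.2357

a₁₂a₂₁/(a₁₁a₂₂) = (-1)·(-1) / ((-3)·(6)) = -0.055556
ρ = √|-0.055556| = √0.055556 = 0.2357
ρ < 1, so Jacobi converges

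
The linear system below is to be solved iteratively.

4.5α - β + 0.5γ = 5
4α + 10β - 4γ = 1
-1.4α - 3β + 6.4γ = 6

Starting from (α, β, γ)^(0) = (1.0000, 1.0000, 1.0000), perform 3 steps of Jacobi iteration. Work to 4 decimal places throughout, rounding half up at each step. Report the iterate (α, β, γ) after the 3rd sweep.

(1.0301, 0.2196, 1.2683)

Iteration 1:
  α = (5 - (-1)·1.0000 - (0.5)·1.0000) / (4.5) = 1.2222
  β = (1 - (4)·1.0000 - (-4)·1.0000) / (10) = 0.1000
  γ = (6 - (-1.4)·1.0000 - (-3)·1.0000) / (6.4) = 1.6250
Iteration 2:
  α = (5 - (-1)·0.1000 - (0.5)·1.6250) / (4.5) = 0.9528
  β = (1 - (4)·1.2222 - (-4)·1.6250) / (10) = 0.2611
  γ = (6 - (-1.4)·1.2222 - (-3)·0.1000) / (6.4) = 1.2517
Iteration 3:
  α = (5 - (-1)·0.2611 - (0.5)·1.2517) / (4.5) = 1.0301
  β = (1 - (4)·0.9528 - (-4)·1.2517) / (10) = 0.2196
  γ = (6 - (-1.4)·0.9528 - (-3)·0.2611) / (6.4) = 1.2683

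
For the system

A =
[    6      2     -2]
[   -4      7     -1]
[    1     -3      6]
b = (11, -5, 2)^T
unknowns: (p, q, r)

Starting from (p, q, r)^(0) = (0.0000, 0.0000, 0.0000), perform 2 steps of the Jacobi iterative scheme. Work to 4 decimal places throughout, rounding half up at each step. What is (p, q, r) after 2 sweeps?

Iteration 1:
  p = (11 - (2)·0.0000 - (-2)·0.0000) / (6) = 1.8333
  q = (-5 - (-4)·0.0000 - (-1)·0.0000) / (7) = -0.7143
  r = (2 - (1)·0.0000 - (-3)·0.0000) / (6) = 0.3333
Iteration 2:
  p = (11 - (2)·-0.7143 - (-2)·0.3333) / (6) = 2.1825
  q = (-5 - (-4)·1.8333 - (-1)·0.3333) / (7) = 0.3809
  r = (2 - (1)·1.8333 - (-3)·-0.7143) / (6) = -0.3294

(2.1825, 0.3809, -0.3294)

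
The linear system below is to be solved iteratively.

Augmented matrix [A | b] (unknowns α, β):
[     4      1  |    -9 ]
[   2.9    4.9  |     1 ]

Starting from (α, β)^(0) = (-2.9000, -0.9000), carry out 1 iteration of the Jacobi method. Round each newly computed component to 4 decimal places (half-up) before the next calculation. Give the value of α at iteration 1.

Iteration 1:
  α = (-9 - (1)·-0.9000) / (4) = -2.0250
  β = (1 - (2.9)·-2.9000) / (4.9) = 1.9204

-2.0250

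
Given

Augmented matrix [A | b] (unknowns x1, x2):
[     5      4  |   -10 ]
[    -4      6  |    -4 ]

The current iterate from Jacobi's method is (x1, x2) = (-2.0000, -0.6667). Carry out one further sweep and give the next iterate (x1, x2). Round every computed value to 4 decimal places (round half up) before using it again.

(-1.4666, -2.0000)

One sweep:
  x1 = (-10 - (4)·-0.6667) / (5) = -1.4666
  x2 = (-4 - (-4)·-2.0000) / (6) = -2.0000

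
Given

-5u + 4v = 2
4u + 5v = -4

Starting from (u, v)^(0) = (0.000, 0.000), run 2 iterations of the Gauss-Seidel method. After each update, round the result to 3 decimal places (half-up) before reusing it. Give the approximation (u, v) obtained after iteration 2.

(-0.784, -0.173)

Iteration 1:
  u = (2 - (4)·0.000) / (-5) = -0.400
  v = (-4 - (4)·-0.400) / (5) = -0.480
Iteration 2:
  u = (2 - (4)·-0.480) / (-5) = -0.784
  v = (-4 - (4)·-0.784) / (5) = -0.173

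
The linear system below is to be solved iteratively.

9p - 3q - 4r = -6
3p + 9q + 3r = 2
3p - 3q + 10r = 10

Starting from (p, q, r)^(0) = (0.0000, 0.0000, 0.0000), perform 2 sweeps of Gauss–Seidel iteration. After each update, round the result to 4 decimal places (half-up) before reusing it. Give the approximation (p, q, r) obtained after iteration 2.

Iteration 1:
  p = (-6 - (-3)·0.0000 - (-4)·0.0000) / (9) = -0.6667
  q = (2 - (3)·-0.6667 - (3)·0.0000) / (9) = 0.4445
  r = (10 - (3)·-0.6667 - (-3)·0.4445) / (10) = 1.3334
Iteration 2:
  p = (-6 - (-3)·0.4445 - (-4)·1.3334) / (9) = 0.0741
  q = (2 - (3)·0.0741 - (3)·1.3334) / (9) = -0.2469
  r = (10 - (3)·0.0741 - (-3)·-0.2469) / (10) = 0.9037

(0.0741, -0.2469, 0.9037)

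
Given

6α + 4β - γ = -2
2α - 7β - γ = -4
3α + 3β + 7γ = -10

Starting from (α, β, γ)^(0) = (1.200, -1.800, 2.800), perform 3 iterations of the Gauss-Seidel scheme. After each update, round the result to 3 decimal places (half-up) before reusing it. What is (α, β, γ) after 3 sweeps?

(-0.926, 0.481, -1.238)

Iteration 1:
  α = (-2 - (4)·-1.800 - (-1)·2.800) / (6) = 1.333
  β = (-4 - (2)·1.333 - (-1)·2.800) / (-7) = 0.552
  γ = (-10 - (3)·1.333 - (3)·0.552) / (7) = -2.236
Iteration 2:
  α = (-2 - (4)·0.552 - (-1)·-2.236) / (6) = -1.074
  β = (-4 - (2)·-1.074 - (-1)·-2.236) / (-7) = 0.584
  γ = (-10 - (3)·-1.074 - (3)·0.584) / (7) = -1.219
Iteration 3:
  α = (-2 - (4)·0.584 - (-1)·-1.219) / (6) = -0.926
  β = (-4 - (2)·-0.926 - (-1)·-1.219) / (-7) = 0.481
  γ = (-10 - (3)·-0.926 - (3)·0.481) / (7) = -1.238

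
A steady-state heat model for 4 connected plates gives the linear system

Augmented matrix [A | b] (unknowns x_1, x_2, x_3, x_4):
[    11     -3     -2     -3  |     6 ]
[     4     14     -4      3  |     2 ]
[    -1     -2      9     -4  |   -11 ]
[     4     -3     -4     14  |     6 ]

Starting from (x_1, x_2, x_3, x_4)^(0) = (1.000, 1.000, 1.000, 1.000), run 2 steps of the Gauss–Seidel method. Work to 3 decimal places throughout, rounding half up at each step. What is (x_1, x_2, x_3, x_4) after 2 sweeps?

(0.340, -0.112, -1.280, -0.058)

Iteration 1:
  x_1 = (6 - (-3)·1.000 - (-2)·1.000 - (-3)·1.000) / (11) = 1.273
  x_2 = (2 - (4)·1.273 - (-4)·1.000 - (3)·1.000) / (14) = -0.149
  x_3 = (-11 - (-1)·1.273 - (-2)·-0.149 - (-4)·1.000) / (9) = -0.669
  x_4 = (6 - (4)·1.273 - (-3)·-0.149 - (-4)·-0.669) / (14) = -0.158
Iteration 2:
  x_1 = (6 - (-3)·-0.149 - (-2)·-0.669 - (-3)·-0.158) / (11) = 0.340
  x_2 = (2 - (4)·0.340 - (-4)·-0.669 - (3)·-0.158) / (14) = -0.112
  x_3 = (-11 - (-1)·0.340 - (-2)·-0.112 - (-4)·-0.158) / (9) = -1.280
  x_4 = (6 - (4)·0.340 - (-3)·-0.112 - (-4)·-1.280) / (14) = -0.058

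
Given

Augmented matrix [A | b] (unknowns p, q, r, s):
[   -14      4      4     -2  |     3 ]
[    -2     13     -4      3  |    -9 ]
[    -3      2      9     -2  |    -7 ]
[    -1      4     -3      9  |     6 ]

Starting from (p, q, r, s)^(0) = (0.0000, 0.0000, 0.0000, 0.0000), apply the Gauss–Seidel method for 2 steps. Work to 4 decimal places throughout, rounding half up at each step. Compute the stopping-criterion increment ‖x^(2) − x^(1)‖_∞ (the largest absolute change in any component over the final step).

Iteration 1:
  p = (3 - (4)·0.0000 - (4)·0.0000 - (-2)·0.0000) / (-14) = -0.2143
  q = (-9 - (-2)·-0.2143 - (-4)·0.0000 - (3)·0.0000) / (13) = -0.7253
  r = (-7 - (-3)·-0.2143 - (2)·-0.7253 - (-2)·0.0000) / (9) = -0.6880
  s = (6 - (-1)·-0.2143 - (4)·-0.7253 - (-3)·-0.6880) / (9) = 0.7359
Iteration 2:
  p = (3 - (4)·-0.7253 - (4)·-0.6880 - (-2)·0.7359) / (-14) = -0.7232
  q = (-9 - (-2)·-0.7232 - (-4)·-0.6880 - (3)·0.7359) / (13) = -1.1851
  r = (-7 - (-3)·-0.7232 - (2)·-1.1851 - (-2)·0.7359) / (9) = -0.5920
  s = (6 - (-1)·-0.7232 - (4)·-1.1851 - (-3)·-0.5920) / (9) = 0.9157
Change: (-0.5089, -0.4598, 0.0960, 0.1798) → max |·| = 0.5089

0.5089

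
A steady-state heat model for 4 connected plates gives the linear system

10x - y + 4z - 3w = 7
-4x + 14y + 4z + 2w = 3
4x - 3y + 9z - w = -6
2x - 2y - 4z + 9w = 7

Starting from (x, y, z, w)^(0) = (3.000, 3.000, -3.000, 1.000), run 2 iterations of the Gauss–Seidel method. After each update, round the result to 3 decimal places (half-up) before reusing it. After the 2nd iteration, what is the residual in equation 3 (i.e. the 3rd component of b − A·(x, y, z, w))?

0.165

Iteration 1:
  x = (7 - (-1)·3.000 - (4)·-3.000 - (-3)·1.000) / (10) = 2.500
  y = (3 - (-4)·2.500 - (4)·-3.000 - (2)·1.000) / (14) = 1.643
  z = (-6 - (4)·2.500 - (-3)·1.643 - (-1)·1.000) / (9) = -1.119
  w = (7 - (2)·2.500 - (-2)·1.643 - (-4)·-1.119) / (9) = 0.090
Iteration 2:
  x = (7 - (-1)·1.643 - (4)·-1.119 - (-3)·0.090) / (10) = 1.339
  y = (3 - (-4)·1.339 - (4)·-1.119 - (2)·0.090) / (14) = 0.904
  z = (-6 - (4)·1.339 - (-3)·0.904 - (-1)·0.090) / (9) = -0.950
  w = (7 - (2)·1.339 - (-2)·0.904 - (-4)·-0.950) / (9) = 0.259
Residual b − A·x = (-0.909, -1.018, 0.165, -0.001)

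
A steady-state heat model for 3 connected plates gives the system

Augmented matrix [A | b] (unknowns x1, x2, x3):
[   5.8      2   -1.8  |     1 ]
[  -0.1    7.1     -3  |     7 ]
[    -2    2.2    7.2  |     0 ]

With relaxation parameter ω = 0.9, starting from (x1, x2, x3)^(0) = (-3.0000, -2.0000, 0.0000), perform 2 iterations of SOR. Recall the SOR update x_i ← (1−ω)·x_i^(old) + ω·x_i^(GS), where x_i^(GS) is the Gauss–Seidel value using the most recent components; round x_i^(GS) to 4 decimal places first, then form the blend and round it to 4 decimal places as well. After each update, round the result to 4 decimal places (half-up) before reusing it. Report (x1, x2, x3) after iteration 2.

(-0.0324, 0.9290, -0.2708)

Iteration 1:
  x1: GS value = (1 - (2)·-2.0000 - (-1.8)·0.0000) / (5.8) = 0.8621;  x1 ← (1−ω)·-3.0000 + ω·0.8621 = 0.4759
  x2: GS value = (7 - (-0.1)·0.4759 - (-3)·0.0000) / (7.1) = 0.9926;  x2 ← (1−ω)·-2.0000 + ω·0.9926 = 0.6933
  x3: GS value = (0 - (-2)·0.4759 - (2.2)·0.6933) / (7.2) = -0.0796;  x3 ← (1−ω)·0.0000 + ω·-0.0796 = -0.0716
Iteration 2:
  x1: GS value = (1 - (2)·0.6933 - (-1.8)·-0.0716) / (5.8) = -0.0889;  x1 ← (1−ω)·0.4759 + ω·-0.0889 = -0.0324
  x2: GS value = (7 - (-0.1)·-0.0324 - (-3)·-0.0716) / (7.1) = 0.9552;  x2 ← (1−ω)·0.6933 + ω·0.9552 = 0.9290
  x3: GS value = (0 - (-2)·-0.0324 - (2.2)·0.9290) / (7.2) = -0.2929;  x3 ← (1−ω)·-0.0716 + ω·-0.2929 = -0.2708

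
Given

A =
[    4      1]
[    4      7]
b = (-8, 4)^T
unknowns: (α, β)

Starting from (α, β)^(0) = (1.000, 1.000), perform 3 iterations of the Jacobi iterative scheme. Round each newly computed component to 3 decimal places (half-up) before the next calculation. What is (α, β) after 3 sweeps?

(-2.464, 1.714)

Iteration 1:
  α = (-8 - (1)·1.000) / (4) = -2.250
  β = (4 - (4)·1.000) / (7) = 0.000
Iteration 2:
  α = (-8 - (1)·0.000) / (4) = -2.000
  β = (4 - (4)·-2.250) / (7) = 1.857
Iteration 3:
  α = (-8 - (1)·1.857) / (4) = -2.464
  β = (4 - (4)·-2.000) / (7) = 1.714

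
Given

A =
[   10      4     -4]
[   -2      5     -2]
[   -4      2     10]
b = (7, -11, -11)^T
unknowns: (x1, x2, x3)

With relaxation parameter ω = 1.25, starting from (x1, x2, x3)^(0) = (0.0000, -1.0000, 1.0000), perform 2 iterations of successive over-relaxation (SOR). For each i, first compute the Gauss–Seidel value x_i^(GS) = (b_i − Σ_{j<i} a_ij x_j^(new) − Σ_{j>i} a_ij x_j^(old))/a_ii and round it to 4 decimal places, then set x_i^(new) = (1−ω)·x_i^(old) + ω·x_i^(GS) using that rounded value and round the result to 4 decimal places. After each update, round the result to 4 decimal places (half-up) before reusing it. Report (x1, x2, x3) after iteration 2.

Iteration 1:
  x1: GS value = (7 - (4)·-1.0000 - (-4)·1.0000) / (10) = 1.5000;  x1 ← (1−ω)·0.0000 + ω·1.5000 = 1.8750
  x2: GS value = (-11 - (-2)·1.8750 - (-2)·1.0000) / (5) = -1.0500;  x2 ← (1−ω)·-1.0000 + ω·-1.0500 = -1.0625
  x3: GS value = (-11 - (-4)·1.8750 - (2)·-1.0625) / (10) = -0.1375;  x3 ← (1−ω)·1.0000 + ω·-0.1375 = -0.4219
Iteration 2:
  x1: GS value = (7 - (4)·-1.0625 - (-4)·-0.4219) / (10) = 0.9562;  x1 ← (1−ω)·1.8750 + ω·0.9562 = 0.7265
  x2: GS value = (-11 - (-2)·0.7265 - (-2)·-0.4219) / (5) = -2.0782;  x2 ← (1−ω)·-1.0625 + ω·-2.0782 = -2.3321
  x3: GS value = (-11 - (-4)·0.7265 - (2)·-2.3321) / (10) = -0.3430;  x3 ← (1−ω)·-0.4219 + ω·-0.3430 = -0.3233

(0.7265, -2.3321, -0.3233)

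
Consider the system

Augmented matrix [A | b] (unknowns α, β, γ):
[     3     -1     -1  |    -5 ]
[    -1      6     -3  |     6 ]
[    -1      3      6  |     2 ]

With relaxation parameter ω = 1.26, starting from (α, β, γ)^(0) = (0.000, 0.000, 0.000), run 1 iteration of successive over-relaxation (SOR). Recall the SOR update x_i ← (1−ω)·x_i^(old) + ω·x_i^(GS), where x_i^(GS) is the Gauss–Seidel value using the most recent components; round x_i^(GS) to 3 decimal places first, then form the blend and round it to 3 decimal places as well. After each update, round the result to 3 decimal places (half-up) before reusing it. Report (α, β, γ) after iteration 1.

(-2.100, 0.819, -0.537)

Iteration 1:
  α: GS value = (-5 - (-1)·0.000 - (-1)·0.000) / (3) = -1.667;  α ← (1−ω)·0.000 + ω·-1.667 = -2.100
  β: GS value = (6 - (-1)·-2.100 - (-3)·0.000) / (6) = 0.650;  β ← (1−ω)·0.000 + ω·0.650 = 0.819
  γ: GS value = (2 - (-1)·-2.100 - (3)·0.819) / (6) = -0.426;  γ ← (1−ω)·0.000 + ω·-0.426 = -0.537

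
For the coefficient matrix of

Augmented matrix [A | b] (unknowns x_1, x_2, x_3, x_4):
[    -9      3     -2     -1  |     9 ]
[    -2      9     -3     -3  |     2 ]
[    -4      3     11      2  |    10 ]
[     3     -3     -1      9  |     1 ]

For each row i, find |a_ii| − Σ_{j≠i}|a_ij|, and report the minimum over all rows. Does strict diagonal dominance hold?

1

row 1: |-9| − (3+2+1) = 3
row 2: |9| − (2+3+3) = 1
row 3: |11| − (4+3+2) = 2
row 4: |9| − (3+3+1) = 2
minimum over rows = 1 → strictly diagonally dominant (convergence guaranteed)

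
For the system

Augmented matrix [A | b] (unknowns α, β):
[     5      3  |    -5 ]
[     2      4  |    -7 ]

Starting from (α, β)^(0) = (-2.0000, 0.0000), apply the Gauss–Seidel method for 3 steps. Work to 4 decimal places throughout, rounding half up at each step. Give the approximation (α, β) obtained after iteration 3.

(-0.0250, -1.7375)

Iteration 1:
  α = (-5 - (3)·0.0000) / (5) = -1.0000
  β = (-7 - (2)·-1.0000) / (4) = -1.2500
Iteration 2:
  α = (-5 - (3)·-1.2500) / (5) = -0.2500
  β = (-7 - (2)·-0.2500) / (4) = -1.6250
Iteration 3:
  α = (-5 - (3)·-1.6250) / (5) = -0.0250
  β = (-7 - (2)·-0.0250) / (4) = -1.7375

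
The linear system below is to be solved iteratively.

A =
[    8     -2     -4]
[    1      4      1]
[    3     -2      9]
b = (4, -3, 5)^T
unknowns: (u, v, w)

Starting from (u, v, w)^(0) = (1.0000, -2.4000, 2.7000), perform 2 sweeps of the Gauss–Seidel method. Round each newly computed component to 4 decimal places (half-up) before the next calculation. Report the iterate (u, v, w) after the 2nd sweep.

(-0.0580, -0.6737, 0.4252)

Iteration 1:
  u = (4 - (-2)·-2.4000 - (-4)·2.7000) / (8) = 1.2500
  v = (-3 - (1)·1.2500 - (1)·2.7000) / (4) = -1.7375
  w = (5 - (3)·1.2500 - (-2)·-1.7375) / (9) = -0.2472
Iteration 2:
  u = (4 - (-2)·-1.7375 - (-4)·-0.2472) / (8) = -0.0580
  v = (-3 - (1)·-0.0580 - (1)·-0.2472) / (4) = -0.6737
  w = (5 - (3)·-0.0580 - (-2)·-0.6737) / (9) = 0.4252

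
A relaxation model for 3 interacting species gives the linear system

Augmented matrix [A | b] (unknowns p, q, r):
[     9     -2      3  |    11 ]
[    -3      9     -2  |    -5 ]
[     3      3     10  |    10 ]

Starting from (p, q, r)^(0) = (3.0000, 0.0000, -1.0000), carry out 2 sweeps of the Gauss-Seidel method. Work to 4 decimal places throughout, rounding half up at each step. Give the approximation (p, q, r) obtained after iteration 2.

Iteration 1:
  p = (11 - (-2)·0.0000 - (3)·-1.0000) / (9) = 1.5556
  q = (-5 - (-3)·1.5556 - (-2)·-1.0000) / (9) = -0.2592
  r = (10 - (3)·1.5556 - (3)·-0.2592) / (10) = 0.6111
Iteration 2:
  p = (11 - (-2)·-0.2592 - (3)·0.6111) / (9) = 0.9609
  q = (-5 - (-3)·0.9609 - (-2)·0.6111) / (9) = -0.0995
  r = (10 - (3)·0.9609 - (3)·-0.0995) / (10) = 0.7416

(0.9609, -0.0995, 0.7416)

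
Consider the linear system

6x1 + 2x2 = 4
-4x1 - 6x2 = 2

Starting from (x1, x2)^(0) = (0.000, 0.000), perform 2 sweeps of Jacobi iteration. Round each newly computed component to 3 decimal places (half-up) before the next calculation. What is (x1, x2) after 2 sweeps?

(0.778, -0.778)

Iteration 1:
  x1 = (4 - (2)·0.000) / (6) = 0.667
  x2 = (2 - (-4)·0.000) / (-6) = -0.333
Iteration 2:
  x1 = (4 - (2)·-0.333) / (6) = 0.778
  x2 = (2 - (-4)·0.667) / (-6) = -0.778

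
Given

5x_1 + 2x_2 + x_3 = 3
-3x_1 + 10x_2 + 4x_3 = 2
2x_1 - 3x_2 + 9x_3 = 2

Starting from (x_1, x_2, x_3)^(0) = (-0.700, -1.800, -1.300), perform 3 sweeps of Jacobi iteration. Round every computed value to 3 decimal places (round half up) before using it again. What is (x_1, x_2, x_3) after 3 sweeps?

(0.287, 0.316, 0.379)

Iteration 1:
  x_1 = (3 - (2)·-1.800 - (1)·-1.300) / (5) = 1.580
  x_2 = (2 - (-3)·-0.700 - (4)·-1.300) / (10) = 0.510
  x_3 = (2 - (2)·-0.700 - (-3)·-1.800) / (9) = -0.222
Iteration 2:
  x_1 = (3 - (2)·0.510 - (1)·-0.222) / (5) = 0.440
  x_2 = (2 - (-3)·1.580 - (4)·-0.222) / (10) = 0.763
  x_3 = (2 - (2)·1.580 - (-3)·0.510) / (9) = 0.041
Iteration 3:
  x_1 = (3 - (2)·0.763 - (1)·0.041) / (5) = 0.287
  x_2 = (2 - (-3)·0.440 - (4)·0.041) / (10) = 0.316
  x_3 = (2 - (2)·0.440 - (-3)·0.763) / (9) = 0.379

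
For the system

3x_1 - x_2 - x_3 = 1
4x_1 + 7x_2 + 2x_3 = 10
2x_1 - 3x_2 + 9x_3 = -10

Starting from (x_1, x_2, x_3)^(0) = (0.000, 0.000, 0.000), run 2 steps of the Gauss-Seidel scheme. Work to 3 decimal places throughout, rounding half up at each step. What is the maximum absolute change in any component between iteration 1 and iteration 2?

Iteration 1:
  x_1 = (1 - (-1)·0.000 - (-1)·0.000) / (3) = 0.333
  x_2 = (10 - (4)·0.333 - (2)·0.000) / (7) = 1.238
  x_3 = (-10 - (2)·0.333 - (-3)·1.238) / (9) = -0.772
Iteration 2:
  x_1 = (1 - (-1)·1.238 - (-1)·-0.772) / (3) = 0.489
  x_2 = (10 - (4)·0.489 - (2)·-0.772) / (7) = 1.370
  x_3 = (-10 - (2)·0.489 - (-3)·1.370) / (9) = -0.763
Change: (0.156, 0.132, 0.009) → max |·| = 0.156

0.156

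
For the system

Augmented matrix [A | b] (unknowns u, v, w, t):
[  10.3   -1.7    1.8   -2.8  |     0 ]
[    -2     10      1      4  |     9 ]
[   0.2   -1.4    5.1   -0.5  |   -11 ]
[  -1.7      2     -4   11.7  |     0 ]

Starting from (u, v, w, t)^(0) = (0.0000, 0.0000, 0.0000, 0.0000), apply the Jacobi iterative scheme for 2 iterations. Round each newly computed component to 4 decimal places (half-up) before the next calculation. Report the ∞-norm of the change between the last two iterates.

0.8912

Iteration 1:
  u = (0 - (-1.7)·0.0000 - (1.8)·0.0000 - (-2.8)·0.0000) / (10.3) = 0.0000
  v = (9 - (-2)·0.0000 - (1)·0.0000 - (4)·0.0000) / (10) = 0.9000
  w = (-11 - (0.2)·0.0000 - (-1.4)·0.0000 - (-0.5)·0.0000) / (5.1) = -2.1569
  t = (0 - (-1.7)·0.0000 - (2)·0.0000 - (-4)·0.0000) / (11.7) = 0.0000
Iteration 2:
  u = (0 - (-1.7)·0.9000 - (1.8)·-2.1569 - (-2.8)·0.0000) / (10.3) = 0.5255
  v = (9 - (-2)·0.0000 - (1)·-2.1569 - (4)·0.0000) / (10) = 1.1157
  w = (-11 - (0.2)·0.0000 - (-1.4)·0.9000 - (-0.5)·0.0000) / (5.1) = -1.9098
  t = (0 - (-1.7)·0.0000 - (2)·0.9000 - (-4)·-2.1569) / (11.7) = -0.8912
Change: (0.5255, 0.2157, 0.2471, -0.8912) → max |·| = 0.8912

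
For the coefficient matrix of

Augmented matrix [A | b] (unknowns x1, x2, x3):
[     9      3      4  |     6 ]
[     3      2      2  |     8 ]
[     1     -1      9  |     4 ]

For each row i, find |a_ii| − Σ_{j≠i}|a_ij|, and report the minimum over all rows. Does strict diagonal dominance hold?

-3

row 1: |9| − (3+4) = 2
row 2: |2| − (3+2) = -3
row 3: |9| − (1+1) = 7
minimum over rows = -3 → not strictly diagonally dominant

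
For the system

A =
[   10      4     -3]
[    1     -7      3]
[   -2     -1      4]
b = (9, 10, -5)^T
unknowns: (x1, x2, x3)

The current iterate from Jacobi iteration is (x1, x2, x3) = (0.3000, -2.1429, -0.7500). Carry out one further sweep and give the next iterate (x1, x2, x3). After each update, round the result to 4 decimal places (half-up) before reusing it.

One sweep:
  x1 = (9 - (4)·-2.1429 - (-3)·-0.7500) / (10) = 1.5322
  x2 = (10 - (1)·0.3000 - (3)·-0.7500) / (-7) = -1.7071
  x3 = (-5 - (-2)·0.3000 - (-1)·-2.1429) / (4) = -1.6357

(1.5322, -1.7071, -1.6357)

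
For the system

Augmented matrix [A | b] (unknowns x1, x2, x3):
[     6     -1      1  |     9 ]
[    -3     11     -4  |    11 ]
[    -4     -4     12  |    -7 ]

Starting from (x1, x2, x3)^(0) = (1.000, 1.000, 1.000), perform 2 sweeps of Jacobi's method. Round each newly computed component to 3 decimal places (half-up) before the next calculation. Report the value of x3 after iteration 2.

0.462

Iteration 1:
  x1 = (9 - (-1)·1.000 - (1)·1.000) / (6) = 1.500
  x2 = (11 - (-3)·1.000 - (-4)·1.000) / (11) = 1.636
  x3 = (-7 - (-4)·1.000 - (-4)·1.000) / (12) = 0.083
Iteration 2:
  x1 = (9 - (-1)·1.636 - (1)·0.083) / (6) = 1.759
  x2 = (11 - (-3)·1.500 - (-4)·0.083) / (11) = 1.439
  x3 = (-7 - (-4)·1.500 - (-4)·1.636) / (12) = 0.462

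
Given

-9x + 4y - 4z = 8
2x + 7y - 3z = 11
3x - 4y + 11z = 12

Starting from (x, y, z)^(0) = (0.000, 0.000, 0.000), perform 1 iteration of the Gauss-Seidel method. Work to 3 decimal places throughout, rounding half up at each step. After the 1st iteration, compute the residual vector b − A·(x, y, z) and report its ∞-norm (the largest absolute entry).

Iteration 1:
  x = (8 - (4)·0.000 - (-4)·0.000) / (-9) = -0.889
  y = (11 - (2)·-0.889 - (-3)·0.000) / (7) = 1.825
  z = (12 - (3)·-0.889 - (-4)·1.825) / (11) = 1.997
Residual b − A·x = (0.687, 5.994, 0.000); ∞-norm = 5.994

5.994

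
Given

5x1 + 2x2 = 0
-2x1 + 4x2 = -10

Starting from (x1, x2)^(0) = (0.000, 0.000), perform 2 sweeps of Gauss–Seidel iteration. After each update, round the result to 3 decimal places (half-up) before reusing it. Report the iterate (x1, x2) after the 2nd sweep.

Iteration 1:
  x1 = (0 - (2)·0.000) / (5) = 0.000
  x2 = (-10 - (-2)·0.000) / (4) = -2.500
Iteration 2:
  x1 = (0 - (2)·-2.500) / (5) = 1.000
  x2 = (-10 - (-2)·1.000) / (4) = -2.000

(1.000, -2.000)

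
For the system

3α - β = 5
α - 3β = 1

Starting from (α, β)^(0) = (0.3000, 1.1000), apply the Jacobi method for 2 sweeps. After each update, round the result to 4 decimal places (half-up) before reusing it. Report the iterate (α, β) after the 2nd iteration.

Iteration 1:
  α = (5 - (-1)·1.1000) / (3) = 2.0333
  β = (1 - (1)·0.3000) / (-3) = -0.2333
Iteration 2:
  α = (5 - (-1)·-0.2333) / (3) = 1.5889
  β = (1 - (1)·2.0333) / (-3) = 0.3444

(1.5889, 0.3444)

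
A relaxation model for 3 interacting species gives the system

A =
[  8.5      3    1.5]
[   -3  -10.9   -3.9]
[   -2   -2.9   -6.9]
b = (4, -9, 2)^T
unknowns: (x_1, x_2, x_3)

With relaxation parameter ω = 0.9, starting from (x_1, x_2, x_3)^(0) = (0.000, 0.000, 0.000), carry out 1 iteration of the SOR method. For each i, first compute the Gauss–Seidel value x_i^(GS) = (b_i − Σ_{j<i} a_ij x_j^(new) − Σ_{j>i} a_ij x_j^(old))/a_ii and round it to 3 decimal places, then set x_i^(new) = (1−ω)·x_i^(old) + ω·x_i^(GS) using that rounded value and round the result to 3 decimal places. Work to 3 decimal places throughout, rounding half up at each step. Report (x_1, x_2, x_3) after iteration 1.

Iteration 1:
  x_1: GS value = (4 - (3)·0.000 - (1.5)·0.000) / (8.5) = 0.471;  x_1 ← (1−ω)·0.000 + ω·0.471 = 0.424
  x_2: GS value = (-9 - (-3)·0.424 - (-3.9)·0.000) / (-10.9) = 0.709;  x_2 ← (1−ω)·0.000 + ω·0.709 = 0.638
  x_3: GS value = (2 - (-2)·0.424 - (-2.9)·0.638) / (-6.9) = -0.681;  x_3 ← (1−ω)·0.000 + ω·-0.681 = -0.613

(0.424, 0.638, -0.613)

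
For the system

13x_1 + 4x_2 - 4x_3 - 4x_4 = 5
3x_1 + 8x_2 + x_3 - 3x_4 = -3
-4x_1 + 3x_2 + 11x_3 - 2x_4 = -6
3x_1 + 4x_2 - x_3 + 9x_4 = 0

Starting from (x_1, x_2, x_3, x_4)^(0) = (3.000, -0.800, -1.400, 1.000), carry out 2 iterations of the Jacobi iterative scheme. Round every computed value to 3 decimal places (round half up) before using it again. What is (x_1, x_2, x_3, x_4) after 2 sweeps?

Iteration 1:
  x_1 = (5 - (4)·-0.800 - (-4)·-1.400 - (-4)·1.000) / (13) = 0.508
  x_2 = (-3 - (3)·3.000 - (1)·-1.400 - (-3)·1.000) / (8) = -0.950
  x_3 = (-6 - (-4)·3.000 - (3)·-0.800 - (-2)·1.000) / (11) = 0.945
  x_4 = (0 - (3)·3.000 - (4)·-0.800 - (-1)·-1.400) / (9) = -0.800
Iteration 2:
  x_1 = (5 - (4)·-0.950 - (-4)·0.945 - (-4)·-0.800) / (13) = 0.722
  x_2 = (-3 - (3)·0.508 - (1)·0.945 - (-3)·-0.800) / (8) = -0.984
  x_3 = (-6 - (-4)·0.508 - (3)·-0.950 - (-2)·-0.800) / (11) = -0.247
  x_4 = (0 - (3)·0.508 - (4)·-0.950 - (-1)·0.945) / (9) = 0.358

(0.722, -0.984, -0.247, 0.358)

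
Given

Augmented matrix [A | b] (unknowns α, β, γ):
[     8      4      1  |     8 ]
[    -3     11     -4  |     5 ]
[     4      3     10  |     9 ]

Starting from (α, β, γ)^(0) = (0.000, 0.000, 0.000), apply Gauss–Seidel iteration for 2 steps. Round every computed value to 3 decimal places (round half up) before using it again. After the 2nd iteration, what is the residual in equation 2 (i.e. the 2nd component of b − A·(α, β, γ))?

0.644

Iteration 1:
  α = (8 - (4)·0.000 - (1)·0.000) / (8) = 1.000
  β = (5 - (-3)·1.000 - (-4)·0.000) / (11) = 0.727
  γ = (9 - (4)·1.000 - (3)·0.727) / (10) = 0.282
Iteration 2:
  α = (8 - (4)·0.727 - (1)·0.282) / (8) = 0.601
  β = (5 - (-3)·0.601 - (-4)·0.282) / (11) = 0.721
  γ = (9 - (4)·0.601 - (3)·0.721) / (10) = 0.443
Residual b − A·x = (-0.135, 0.644, 0.003)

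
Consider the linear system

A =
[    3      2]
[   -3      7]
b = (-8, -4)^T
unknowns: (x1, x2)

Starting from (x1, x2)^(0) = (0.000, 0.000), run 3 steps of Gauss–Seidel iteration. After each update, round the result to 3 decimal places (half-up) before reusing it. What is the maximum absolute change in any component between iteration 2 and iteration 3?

0.326

Iteration 1:
  x1 = (-8 - (2)·0.000) / (3) = -2.667
  x2 = (-4 - (-3)·-2.667) / (7) = -1.714
Iteration 2:
  x1 = (-8 - (2)·-1.714) / (3) = -1.524
  x2 = (-4 - (-3)·-1.524) / (7) = -1.225
Iteration 3:
  x1 = (-8 - (2)·-1.225) / (3) = -1.850
  x2 = (-4 - (-3)·-1.850) / (7) = -1.364
Change: (-0.326, -0.139) → max |·| = 0.326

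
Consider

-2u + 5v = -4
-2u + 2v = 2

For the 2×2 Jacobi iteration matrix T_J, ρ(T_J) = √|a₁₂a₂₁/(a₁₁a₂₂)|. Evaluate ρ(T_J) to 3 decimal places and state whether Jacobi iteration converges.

1.581

a₁₂a₂₁/(a₁₁a₂₂) = (5)·(-2) / ((-2)·(2)) = 2.500000
ρ = √|2.500000| = √2.500000 = 1.581
ρ > 1, so Jacobi diverges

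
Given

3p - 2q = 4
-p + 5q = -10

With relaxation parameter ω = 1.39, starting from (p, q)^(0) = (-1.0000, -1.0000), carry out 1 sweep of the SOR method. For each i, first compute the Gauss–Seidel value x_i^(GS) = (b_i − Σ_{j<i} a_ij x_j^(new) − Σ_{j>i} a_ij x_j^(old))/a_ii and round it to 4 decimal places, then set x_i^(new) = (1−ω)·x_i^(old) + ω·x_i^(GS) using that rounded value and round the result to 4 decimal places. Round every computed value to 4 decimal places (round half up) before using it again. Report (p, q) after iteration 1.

(1.3167, -2.0240)

Iteration 1:
  p: GS value = (4 - (-2)·-1.0000) / (3) = 0.6667;  p ← (1−ω)·-1.0000 + ω·0.6667 = 1.3167
  q: GS value = (-10 - (-1)·1.3167) / (5) = -1.7367;  q ← (1−ω)·-1.0000 + ω·-1.7367 = -2.0240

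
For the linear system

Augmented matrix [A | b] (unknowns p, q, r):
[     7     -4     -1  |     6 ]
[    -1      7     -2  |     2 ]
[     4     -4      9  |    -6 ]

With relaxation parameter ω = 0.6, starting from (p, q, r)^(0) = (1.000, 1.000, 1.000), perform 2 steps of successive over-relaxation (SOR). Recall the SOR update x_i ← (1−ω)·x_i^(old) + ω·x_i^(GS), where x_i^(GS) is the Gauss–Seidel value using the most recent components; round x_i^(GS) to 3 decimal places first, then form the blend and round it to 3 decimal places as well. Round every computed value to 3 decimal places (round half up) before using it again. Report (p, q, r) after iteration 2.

(1.335, 0.607, -0.646)

Iteration 1:
  p: GS value = (6 - (-4)·1.000 - (-1)·1.000) / (7) = 1.571;  p ← (1−ω)·1.000 + ω·1.571 = 1.343
  q: GS value = (2 - (-1)·1.343 - (-2)·1.000) / (7) = 0.763;  q ← (1−ω)·1.000 + ω·0.763 = 0.858
  r: GS value = (-6 - (4)·1.343 - (-4)·0.858) / (9) = -0.882;  r ← (1−ω)·1.000 + ω·-0.882 = -0.129
Iteration 2:
  p: GS value = (6 - (-4)·0.858 - (-1)·-0.129) / (7) = 1.329;  p ← (1−ω)·1.343 + ω·1.329 = 1.335
  q: GS value = (2 - (-1)·1.335 - (-2)·-0.129) / (7) = 0.440;  q ← (1−ω)·0.858 + ω·0.440 = 0.607
  r: GS value = (-6 - (4)·1.335 - (-4)·0.607) / (9) = -0.990;  r ← (1−ω)·-0.129 + ω·-0.990 = -0.646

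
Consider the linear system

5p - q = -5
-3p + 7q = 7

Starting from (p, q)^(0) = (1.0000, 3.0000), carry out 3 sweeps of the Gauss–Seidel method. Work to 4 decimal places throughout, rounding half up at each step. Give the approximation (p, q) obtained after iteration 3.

(-0.8715, 0.6265)

Iteration 1:
  p = (-5 - (-1)·3.0000) / (5) = -0.4000
  q = (7 - (-3)·-0.4000) / (7) = 0.8286
Iteration 2:
  p = (-5 - (-1)·0.8286) / (5) = -0.8343
  q = (7 - (-3)·-0.8343) / (7) = 0.6424
Iteration 3:
  p = (-5 - (-1)·0.6424) / (5) = -0.8715
  q = (7 - (-3)·-0.8715) / (7) = 0.6265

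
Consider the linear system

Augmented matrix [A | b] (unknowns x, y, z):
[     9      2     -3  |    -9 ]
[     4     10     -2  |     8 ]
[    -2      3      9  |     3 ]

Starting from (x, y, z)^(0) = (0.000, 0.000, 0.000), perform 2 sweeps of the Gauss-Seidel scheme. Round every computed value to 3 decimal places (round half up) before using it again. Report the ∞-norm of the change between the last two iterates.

0.363

Iteration 1:
  x = (-9 - (2)·0.000 - (-3)·0.000) / (9) = -1.000
  y = (8 - (4)·-1.000 - (-2)·0.000) / (10) = 1.200
  z = (3 - (-2)·-1.000 - (3)·1.200) / (9) = -0.289
Iteration 2:
  x = (-9 - (2)·1.200 - (-3)·-0.289) / (9) = -1.363
  y = (8 - (4)·-1.363 - (-2)·-0.289) / (10) = 1.287
  z = (3 - (-2)·-1.363 - (3)·1.287) / (9) = -0.399
Change: (-0.363, 0.087, -0.110) → max |·| = 0.363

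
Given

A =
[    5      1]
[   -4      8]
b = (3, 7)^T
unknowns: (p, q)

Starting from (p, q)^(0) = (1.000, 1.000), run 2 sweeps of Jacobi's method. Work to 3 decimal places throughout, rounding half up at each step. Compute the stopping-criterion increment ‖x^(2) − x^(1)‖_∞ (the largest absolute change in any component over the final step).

Iteration 1:
  p = (3 - (1)·1.000) / (5) = 0.400
  q = (7 - (-4)·1.000) / (8) = 1.375
Iteration 2:
  p = (3 - (1)·1.375) / (5) = 0.325
  q = (7 - (-4)·0.400) / (8) = 1.075
Change: (-0.075, -0.300) → max |·| = 0.300

0.300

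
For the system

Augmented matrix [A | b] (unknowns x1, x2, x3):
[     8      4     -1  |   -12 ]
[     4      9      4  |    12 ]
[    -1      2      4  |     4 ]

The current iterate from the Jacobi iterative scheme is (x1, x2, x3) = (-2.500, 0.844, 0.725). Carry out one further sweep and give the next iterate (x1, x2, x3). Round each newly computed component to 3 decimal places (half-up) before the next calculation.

(-1.831, 2.122, -0.047)

One sweep:
  x1 = (-12 - (4)·0.844 - (-1)·0.725) / (8) = -1.831
  x2 = (12 - (4)·-2.500 - (4)·0.725) / (9) = 2.122
  x3 = (4 - (-1)·-2.500 - (2)·0.844) / (4) = -0.047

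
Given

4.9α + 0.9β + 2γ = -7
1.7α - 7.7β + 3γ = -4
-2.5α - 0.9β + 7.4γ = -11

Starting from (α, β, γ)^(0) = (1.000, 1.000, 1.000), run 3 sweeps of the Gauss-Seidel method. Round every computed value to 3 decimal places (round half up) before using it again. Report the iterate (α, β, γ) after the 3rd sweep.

(-0.628, -0.305, -1.736)

Iteration 1:
  α = (-7 - (0.9)·1.000 - (2)·1.000) / (4.9) = -2.020
  β = (-4 - (1.7)·-2.020 - (3)·1.000) / (-7.7) = 0.463
  γ = (-11 - (-2.5)·-2.020 - (-0.9)·0.463) / (7.4) = -2.113
Iteration 2:
  α = (-7 - (0.9)·0.463 - (2)·-2.113) / (4.9) = -0.651
  β = (-4 - (1.7)·-0.651 - (3)·-2.113) / (-7.7) = -0.447
  γ = (-11 - (-2.5)·-0.651 - (-0.9)·-0.447) / (7.4) = -1.761
Iteration 3:
  α = (-7 - (0.9)·-0.447 - (2)·-1.761) / (4.9) = -0.628
  β = (-4 - (1.7)·-0.628 - (3)·-1.761) / (-7.7) = -0.305
  γ = (-11 - (-2.5)·-0.628 - (-0.9)·-0.305) / (7.4) = -1.736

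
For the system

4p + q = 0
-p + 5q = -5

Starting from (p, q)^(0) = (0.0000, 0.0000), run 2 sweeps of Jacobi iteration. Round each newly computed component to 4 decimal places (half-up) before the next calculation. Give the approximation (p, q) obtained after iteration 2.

(0.2500, -1.0000)

Iteration 1:
  p = (0 - (1)·0.0000) / (4) = 0.0000
  q = (-5 - (-1)·0.0000) / (5) = -1.0000
Iteration 2:
  p = (0 - (1)·-1.0000) / (4) = 0.2500
  q = (-5 - (-1)·0.0000) / (5) = -1.0000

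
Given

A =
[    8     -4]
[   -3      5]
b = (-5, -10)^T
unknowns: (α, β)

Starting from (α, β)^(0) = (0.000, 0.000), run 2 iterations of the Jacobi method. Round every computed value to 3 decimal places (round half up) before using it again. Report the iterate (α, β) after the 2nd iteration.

(-1.625, -2.375)

Iteration 1:
  α = (-5 - (-4)·0.000) / (8) = -0.625
  β = (-10 - (-3)·0.000) / (5) = -2.000
Iteration 2:
  α = (-5 - (-4)·-2.000) / (8) = -1.625
  β = (-10 - (-3)·-0.625) / (5) = -2.375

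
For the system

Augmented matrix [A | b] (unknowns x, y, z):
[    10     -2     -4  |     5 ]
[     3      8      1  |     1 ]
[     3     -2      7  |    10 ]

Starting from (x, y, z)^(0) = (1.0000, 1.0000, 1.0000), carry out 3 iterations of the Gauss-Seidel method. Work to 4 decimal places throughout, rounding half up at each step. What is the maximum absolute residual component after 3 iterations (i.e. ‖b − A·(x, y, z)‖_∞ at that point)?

0.3830

Iteration 1:
  x = (5 - (-2)·1.0000 - (-4)·1.0000) / (10) = 1.1000
  y = (1 - (3)·1.1000 - (1)·1.0000) / (8) = -0.4125
  z = (10 - (3)·1.1000 - (-2)·-0.4125) / (7) = 0.8393
Iteration 2:
  x = (5 - (-2)·-0.4125 - (-4)·0.8393) / (10) = 0.7532
  y = (1 - (3)·0.7532 - (1)·0.8393) / (8) = -0.2624
  z = (10 - (3)·0.7532 - (-2)·-0.2624) / (7) = 1.0308
Iteration 3:
  x = (5 - (-2)·-0.2624 - (-4)·1.0308) / (10) = 0.8598
  y = (1 - (3)·0.8598 - (1)·1.0308) / (8) = -0.3263
  z = (10 - (3)·0.8598 - (-2)·-0.3263) / (7) = 0.9669
Residual b − A·x = (-0.3830, 0.0641, -0.0003); ∞-norm = 0.3830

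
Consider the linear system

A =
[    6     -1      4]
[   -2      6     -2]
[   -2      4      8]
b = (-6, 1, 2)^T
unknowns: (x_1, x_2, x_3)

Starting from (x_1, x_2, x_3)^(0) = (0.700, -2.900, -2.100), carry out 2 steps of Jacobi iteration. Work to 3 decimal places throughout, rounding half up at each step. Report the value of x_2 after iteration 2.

Iteration 1:
  x_1 = (-6 - (-1)·-2.900 - (4)·-2.100) / (6) = -0.083
  x_2 = (1 - (-2)·0.700 - (-2)·-2.100) / (6) = -0.300
  x_3 = (2 - (-2)·0.700 - (4)·-2.900) / (8) = 1.875
Iteration 2:
  x_1 = (-6 - (-1)·-0.300 - (4)·1.875) / (6) = -2.300
  x_2 = (1 - (-2)·-0.083 - (-2)·1.875) / (6) = 0.764
  x_3 = (2 - (-2)·-0.083 - (4)·-0.300) / (8) = 0.379

0.764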